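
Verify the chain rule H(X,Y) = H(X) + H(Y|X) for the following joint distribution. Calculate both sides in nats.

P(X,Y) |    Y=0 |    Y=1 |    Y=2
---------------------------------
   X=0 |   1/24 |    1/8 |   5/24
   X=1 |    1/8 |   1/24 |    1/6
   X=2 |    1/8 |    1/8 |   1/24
H(X,Y) = 2.0624, H(X) = 1.0934, H(Y|X) = 0.9690 (all in nats)

Chain rule: H(X,Y) = H(X) + H(Y|X)

Left side — joint entropy directly:
H(X,Y) = -Σ p(x,y) log p(x,y) = 2.0624 nats

Right side — compute H(Y|X) from the conditional distributions:
P(X) = (3/8, 1/3, 7/24), so H(X) = 1.0934 nats
H(Y|X) = Σ_x P(X=x) · H(Y|X=x):
  P(Y|X=0) = (1/9, 1/3, 5/9), H(Y|X=0) = 0.9369, weight P(X=0) = 3/8
  P(Y|X=1) = (3/8, 1/8, 1/2), H(Y|X=1) = 0.9743, weight P(X=1) = 1/3
  P(Y|X=2) = (3/7, 3/7, 1/7), H(Y|X=2) = 1.0042, weight P(X=2) = 7/24
H(Y|X) = 0.9690 nats

H(X) + H(Y|X) = 1.0934 + 0.9690 = 2.0624 nats

Both sides equal 2.0624 nats. ✓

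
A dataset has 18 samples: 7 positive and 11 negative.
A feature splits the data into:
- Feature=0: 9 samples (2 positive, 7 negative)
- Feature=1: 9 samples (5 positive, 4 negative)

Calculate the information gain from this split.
0.0864 bits

Information Gain = H(Y) - H(Y|Feature)

Before split:
P(positive) = 7/18 = 0.3889
H(Y) = 0.9641 bits

After split:
Feature=0: H = 0.7642 bits (weight = 9/18)
Feature=1: H = 0.9911 bits (weight = 9/18)
H(Y|Feature) = (9/18)×0.7642 + (9/18)×0.9911 = 0.8776 bits

Information Gain = 0.9641 - 0.8776 = 0.0864 bits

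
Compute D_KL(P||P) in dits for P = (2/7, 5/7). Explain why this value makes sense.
0.0000 dits

KL divergence satisfies the Gibbs inequality: D_KL(P||Q) ≥ 0 for all distributions P, Q.

D_KL(P||Q) = Σ p(x) log(p(x)/q(x))
Each term is p(x) × log_10(p(x)/p(x)) = p(x) × log_10(1) = 0, so the sum is 0.
D_KL(P||Q) = 0.0000 dits

When P = Q, the KL divergence is exactly 0, as there is no 'divergence' between identical distributions.

This non-negativity is a fundamental property: relative entropy cannot be negative because it measures how different Q is from P.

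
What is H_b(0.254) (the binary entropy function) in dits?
0.2461 dits

The binary entropy function is:
H(p) = -p log(p) - (1-p) log(1-p)

H(0.254) = -0.254 × log_10(0.254) - 0.746 × log_10(0.746)
H(0.254) = 0.2461 dits

Note: Binary entropy is maximized at p=0.5 (H=1 bit) and minimized at p=0 or p=1 (H=0).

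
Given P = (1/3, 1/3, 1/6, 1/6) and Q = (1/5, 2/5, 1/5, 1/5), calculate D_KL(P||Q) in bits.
0.0703 bits

KL divergence: D_KL(P||Q) = Σ p(x) log(p(x)/q(x))

Computing term by term:
  x=0: 1/3 × log_2[(1/3)/(1/5)] = 1/3 × 0.7370 = 0.2457
  x=1: 1/3 × log_2[(1/3)/(2/5)] = 1/3 × -0.2630 = -0.0877
  x=2: 1/6 × log_2[(1/6)/(1/5)] = 1/6 × -0.2630 = -0.0438
  x=3: 1/6 × log_2[(1/6)/(1/5)] = 1/6 × -0.2630 = -0.0438

D_KL(P||Q) = 0.0703 bits

Note: KL divergence is always non-negative and equals 0 iff P = Q.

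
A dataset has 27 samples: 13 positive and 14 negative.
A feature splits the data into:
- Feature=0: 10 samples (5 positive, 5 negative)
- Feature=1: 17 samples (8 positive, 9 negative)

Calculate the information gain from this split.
0.0006 bits

Information Gain = H(Y) - H(Y|Feature)

Before split:
P(positive) = 13/27 = 0.4815
H(Y) = 0.9990 bits

After split:
Feature=0: H = 1.0000 bits (weight = 10/27)
Feature=1: H = 0.9975 bits (weight = 17/27)
H(Y|Feature) = (10/27)×1.0000 + (17/27)×0.9975 = 0.9984 bits

Information Gain = 0.9990 - 0.9984 = 0.0006 bits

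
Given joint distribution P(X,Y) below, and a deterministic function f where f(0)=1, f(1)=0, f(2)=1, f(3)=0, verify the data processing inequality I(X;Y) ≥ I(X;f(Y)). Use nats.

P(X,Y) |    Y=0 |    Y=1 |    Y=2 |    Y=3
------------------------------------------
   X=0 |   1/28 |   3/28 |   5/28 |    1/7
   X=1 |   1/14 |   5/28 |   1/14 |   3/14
I(X;Y) = 0.0434, I(X;f(Y)) = 0.0206, inequality holds: 0.0434 ≥ 0.0206

Data Processing Inequality: For any Markov chain X → Y → Z, we have I(X;Y) ≥ I(X;Z).

Here Z = f(Y) is a deterministic function of Y, forming X → Y → Z.

Original I(X;Y) = 0.0434 nats

After applying f:
P(X,Z) where Z=f(Y):
- P(X,Z=0) = P(X,Y=1) + P(X,Y=3)
- P(X,Z=1) = P(X,Y=0) + P(X,Y=2)

I(X;Z) = I(X;f(Y)) = 0.0206 nats

Verification: 0.0434 ≥ 0.0206 ✓

Information cannot be created by processing; the function f can only lose information about X.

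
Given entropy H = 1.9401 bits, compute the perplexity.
3.8373

Perplexity is 2^H (or exp(H) for natural log).

H = 1.9401 bits
Perplexity = 2^1.9401 = 3.8373

Interpretation: The model's uncertainty is equivalent to choosing uniformly among 3.8 options.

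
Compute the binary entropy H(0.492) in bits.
0.9998 bits

The binary entropy function is:
H(p) = -p log(p) - (1-p) log(1-p)

H(0.492) = -0.492 × log_2(0.492) - 0.508 × log_2(0.508)
H(0.492) = 0.9998 bits

Note: Binary entropy is maximized at p=0.5 (H=1 bit) and minimized at p=0 or p=1 (H=0).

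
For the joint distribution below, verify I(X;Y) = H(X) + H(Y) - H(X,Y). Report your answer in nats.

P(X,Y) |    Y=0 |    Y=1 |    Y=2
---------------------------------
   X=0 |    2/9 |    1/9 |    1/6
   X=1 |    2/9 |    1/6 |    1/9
I(X;Y) = 0.0112 nats

Mutual information has multiple equivalent forms:
- I(X;Y) = H(X) - H(X|Y)
- I(X;Y) = H(Y) - H(Y|X)
- I(X;Y) = H(X) + H(Y) - H(X,Y)

Computing all quantities:
H(X) = 0.6931, H(Y) = 1.0720, H(X,Y) = 1.7540
H(X|Y) = 0.6820, H(Y|X) = 1.0609

Verification:
H(X) - H(X|Y) = 0.6931 - 0.6820 = 0.0112
H(Y) - H(Y|X) = 1.0720 - 1.0609 = 0.0112
H(X) + H(Y) - H(X,Y) = 0.6931 + 1.0720 - 1.7540 = 0.0112

All forms give I(X;Y) = 0.0112 nats. ✓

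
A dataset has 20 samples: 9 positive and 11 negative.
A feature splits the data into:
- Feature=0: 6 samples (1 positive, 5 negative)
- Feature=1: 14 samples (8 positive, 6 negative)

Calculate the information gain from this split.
0.1081 bits

Information Gain = H(Y) - H(Y|Feature)

Before split:
P(positive) = 9/20 = 0.4500
H(Y) = 0.9928 bits

After split:
Feature=0: H = 0.6500 bits (weight = 6/20)
Feature=1: H = 0.9852 bits (weight = 14/20)
H(Y|Feature) = (6/20)×0.6500 + (14/20)×0.9852 = 0.8847 bits

Information Gain = 0.9928 - 0.8847 = 0.1081 bits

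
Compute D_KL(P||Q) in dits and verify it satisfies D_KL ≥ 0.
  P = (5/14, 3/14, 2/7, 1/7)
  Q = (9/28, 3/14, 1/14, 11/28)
0.1256 dits

KL divergence satisfies the Gibbs inequality: D_KL(P||Q) ≥ 0 for all distributions P, Q.

D_KL(P||Q) = Σ p(x) log(p(x)/q(x))
Term by term:
  x=0: 5/14 × log_10[(5/14)/(9/28)] = 0.0163
  x=1: 3/14 × log_10[(3/14)/(3/14)] = 0.0000
  x=2: 2/7 × log_10[(2/7)/(1/14)] = 0.1720
  x=3: 1/7 × log_10[(1/7)/(11/28)] = -0.0628
D_KL(P||Q) = 0.1256 dits

D_KL(P||Q) = 0.1256 ≥ 0 ✓

This non-negativity is a fundamental property: relative entropy cannot be negative because it measures how different Q is from P.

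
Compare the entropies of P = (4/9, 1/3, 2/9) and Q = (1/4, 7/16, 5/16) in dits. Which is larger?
Q

Computing entropies in dits:
H(P) = 0.4607
H(Q) = 0.4654

Distribution Q has higher entropy.

Intuition: The distribution closer to uniform (more spread out) has higher entropy.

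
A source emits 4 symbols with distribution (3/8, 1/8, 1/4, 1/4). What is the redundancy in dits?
0.0284 dits

Redundancy measures how far a source is from maximum entropy:
R = H_max - H(X)

Maximum entropy for 4 symbols: H_max = log_10(4) = 0.6021 dits
Actual entropy: H(X) = 0.5737 dits
Redundancy: R = 0.6021 - 0.5737 = 0.0284 dits

This redundancy represents potential for compression: the source could be compressed by 0.0284 dits per symbol.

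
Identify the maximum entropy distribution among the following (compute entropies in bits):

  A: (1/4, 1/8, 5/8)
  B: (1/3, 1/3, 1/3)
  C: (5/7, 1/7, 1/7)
B

For a discrete distribution over n outcomes, entropy is maximized by the uniform distribution.

Computing entropies:
H(A) = 1.2988 bits
H(B) = 1.5850 bits
H(C) = 1.1488 bits

The uniform distribution (where all probabilities equal 1/3) achieves the maximum entropy of log_2(3) = 1.5850 bits.

Distribution B has the highest entropy.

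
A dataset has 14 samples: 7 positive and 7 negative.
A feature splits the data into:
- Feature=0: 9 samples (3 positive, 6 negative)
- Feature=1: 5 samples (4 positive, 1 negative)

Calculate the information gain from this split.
0.1518 bits

Information Gain = H(Y) - H(Y|Feature)

Before split:
P(positive) = 7/14 = 0.5000
H(Y) = 1.0000 bits

After split:
Feature=0: H = 0.9183 bits (weight = 9/14)
Feature=1: H = 0.7219 bits (weight = 5/14)
H(Y|Feature) = (9/14)×0.9183 + (5/14)×0.7219 = 0.8482 bits

Information Gain = 1.0000 - 0.8482 = 0.1518 bits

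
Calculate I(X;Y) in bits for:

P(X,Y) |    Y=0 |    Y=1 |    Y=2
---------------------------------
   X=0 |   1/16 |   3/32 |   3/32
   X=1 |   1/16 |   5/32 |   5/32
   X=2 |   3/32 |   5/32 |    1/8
0.0087 bits

Mutual information: I(X;Y) = H(X) + H(Y) - H(X,Y)

Marginals:
P(X) = (1/4, 3/8, 3/8), H(X) = 1.5613 bits
P(Y) = (7/32, 13/32, 3/8), H(Y) = 1.5382 bits

Joint entropy: H(X,Y) = 3.0908 bits

I(X;Y) = 1.5613 + 1.5382 - 3.0908 = 0.0087 bits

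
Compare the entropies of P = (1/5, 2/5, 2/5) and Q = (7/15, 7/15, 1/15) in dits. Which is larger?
P

Computing entropies in dits:
H(P) = 0.4581
H(Q) = 0.3873

Distribution P has higher entropy.

Intuition: The distribution closer to uniform (more spread out) has higher entropy.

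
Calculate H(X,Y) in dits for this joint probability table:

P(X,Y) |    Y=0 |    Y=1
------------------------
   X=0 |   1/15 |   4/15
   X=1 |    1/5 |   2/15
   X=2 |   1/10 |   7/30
0.7354 dits

Joint entropy is H(X,Y) = -Σ_{x,y} p(x,y) log p(x,y).

Summing over all non-zero entries:
H(X,Y) = -[1/15·log_10(1/15) + 4/15·log_10(4/15) + 1/5·log_10(1/5) + 2/15·log_10(2/15) + 1/10·log_10(1/10) + 7/30·log_10(7/30)]
H(X,Y) = 0.7354 dits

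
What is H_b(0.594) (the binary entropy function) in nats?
0.6754 nats

The binary entropy function is:
H(p) = -p log(p) - (1-p) log(1-p)

H(0.594) = -0.594 × log_e(0.594) - 0.406 × log_e(0.406)
H(0.594) = 0.6754 nats

Note: Binary entropy is maximized at p=0.5 (H=1 bit) and minimized at p=0 or p=1 (H=0).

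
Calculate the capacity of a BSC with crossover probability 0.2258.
0.2294 bits

For a binary symmetric channel (BSC) with error probability p:
Capacity C = 1 - H(p) bits per symbol

where H(p) = -p log₂(p) - (1-p) log₂(1-p) is the binary entropy function.

H(0.2258) = 0.7706 bits
C = 1 - 0.7706 = 0.2294 bits per symbol

This means we can reliably transmit up to 0.2294 bits of information per channel use.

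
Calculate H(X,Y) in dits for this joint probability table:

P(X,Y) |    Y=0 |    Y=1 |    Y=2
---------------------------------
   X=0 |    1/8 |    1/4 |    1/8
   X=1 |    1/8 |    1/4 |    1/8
0.7526 dits

Joint entropy is H(X,Y) = -Σ_{x,y} p(x,y) log p(x,y).

Summing over all non-zero entries:
H(X,Y) = -[1/8·log_10(1/8) + 1/4·log_10(1/4) + 1/8·log_10(1/8) + 1/8·log_10(1/8) + 1/4·log_10(1/4) + 1/8·log_10(1/8)]
H(X,Y) = 0.7526 dits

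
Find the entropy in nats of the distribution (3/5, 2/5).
0.6730 nats

Shannon entropy is H(X) = -Σ p(x) log p(x).

For P = (3/5, 2/5):
H = -3/5 × log_e(3/5) -2/5 × log_e(2/5)
H = 0.6730 nats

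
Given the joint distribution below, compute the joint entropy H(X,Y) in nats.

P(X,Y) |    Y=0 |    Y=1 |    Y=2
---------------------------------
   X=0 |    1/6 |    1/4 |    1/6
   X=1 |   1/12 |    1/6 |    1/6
1.7482 nats

Joint entropy is H(X,Y) = -Σ_{x,y} p(x,y) log p(x,y).

Summing over all non-zero entries:
H(X,Y) = -[1/6·log_e(1/6) + 1/4·log_e(1/4) + 1/6·log_e(1/6) + 1/12·log_e(1/12) + 1/6·log_e(1/6) + 1/6·log_e(1/6)]
H(X,Y) = 1.7482 nats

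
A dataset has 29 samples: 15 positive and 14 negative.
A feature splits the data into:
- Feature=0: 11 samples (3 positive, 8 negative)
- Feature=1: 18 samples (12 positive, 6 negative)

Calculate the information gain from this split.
0.1085 bits

Information Gain = H(Y) - H(Y|Feature)

Before split:
P(positive) = 15/29 = 0.5172
H(Y) = 0.9991 bits

After split:
Feature=0: H = 0.8454 bits (weight = 11/29)
Feature=1: H = 0.9183 bits (weight = 18/29)
H(Y|Feature) = (11/29)×0.8454 + (18/29)×0.9183 = 0.8906 bits

Information Gain = 0.9991 - 0.8906 = 0.1085 bits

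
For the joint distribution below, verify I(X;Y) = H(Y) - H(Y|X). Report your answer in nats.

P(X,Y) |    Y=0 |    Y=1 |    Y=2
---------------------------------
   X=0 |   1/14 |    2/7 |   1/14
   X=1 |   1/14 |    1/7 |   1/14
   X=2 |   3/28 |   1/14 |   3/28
I(X;Y) = 0.0616 nats

Mutual information has multiple equivalent forms:
- I(X;Y) = H(X) - H(X|Y)
- I(X;Y) = H(Y) - H(Y|X)
- I(X;Y) = H(X) + H(Y) - H(X,Y)

Computing all quantities:
H(X) = 1.0790, H(Y) = 1.0397, H(X,Y) = 2.0571
H(X|Y) = 1.0173, H(Y|X) = 0.9781

Verification:
H(X) - H(X|Y) = 1.0790 - 1.0173 = 0.0616
H(Y) - H(Y|X) = 1.0397 - 0.9781 = 0.0616
H(X) + H(Y) - H(X,Y) = 1.0790 + 1.0397 - 2.0571 = 0.0616

All forms give I(X;Y) = 0.0616 nats. ✓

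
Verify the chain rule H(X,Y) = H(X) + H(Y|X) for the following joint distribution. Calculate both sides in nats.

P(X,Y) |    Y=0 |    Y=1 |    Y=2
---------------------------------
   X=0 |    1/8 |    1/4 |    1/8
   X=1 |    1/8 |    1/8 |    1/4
H(X,Y) = 1.7329, H(X) = 0.6931, H(Y|X) = 1.0397 (all in nats)

Chain rule: H(X,Y) = H(X) + H(Y|X)

Left side — joint entropy directly:
H(X,Y) = -Σ p(x,y) log p(x,y) = 1.7329 nats

Right side — compute H(Y|X) from the conditional distributions:
P(X) = (1/2, 1/2), so H(X) = 0.6931 nats
H(Y|X) = Σ_x P(X=x) · H(Y|X=x):
  P(Y|X=0) = (1/4, 1/2, 1/4), H(Y|X=0) = 1.0397, weight P(X=0) = 1/2
  P(Y|X=1) = (1/4, 1/4, 1/2), H(Y|X=1) = 1.0397, weight P(X=1) = 1/2
H(Y|X) = 1.0397 nats

H(X) + H(Y|X) = 0.6931 + 1.0397 = 1.7329 nats

Both sides equal 1.7329 nats. ✓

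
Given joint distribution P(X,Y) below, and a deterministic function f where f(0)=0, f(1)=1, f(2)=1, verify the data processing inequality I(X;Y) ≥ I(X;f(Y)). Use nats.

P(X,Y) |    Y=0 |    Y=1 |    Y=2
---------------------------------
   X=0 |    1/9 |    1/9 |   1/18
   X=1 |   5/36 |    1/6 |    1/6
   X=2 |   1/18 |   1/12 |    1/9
I(X;Y) = 0.0209, I(X;f(Y)) = 0.0101, inequality holds: 0.0209 ≥ 0.0101

Data Processing Inequality: For any Markov chain X → Y → Z, we have I(X;Y) ≥ I(X;Z).

Here Z = f(Y) is a deterministic function of Y, forming X → Y → Z.

Original I(X;Y) = 0.0209 nats

After applying f:
P(X,Z) where Z=f(Y):
- P(X,Z=0) = P(X,Y=0)
- P(X,Z=1) = P(X,Y=1) + P(X,Y=2)

I(X;Z) = I(X;f(Y)) = 0.0101 nats

Verification: 0.0209 ≥ 0.0101 ✓

Information cannot be created by processing; the function f can only lose information about X.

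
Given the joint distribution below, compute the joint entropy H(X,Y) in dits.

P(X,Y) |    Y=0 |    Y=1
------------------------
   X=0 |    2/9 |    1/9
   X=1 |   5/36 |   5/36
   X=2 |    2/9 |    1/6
0.7642 dits

Joint entropy is H(X,Y) = -Σ_{x,y} p(x,y) log p(x,y).

Summing over all non-zero entries:
H(X,Y) = -[2/9·log_10(2/9) + 1/9·log_10(1/9) + 5/36·log_10(5/36) + 5/36·log_10(5/36) + 2/9·log_10(2/9) + 1/6·log_10(1/6)]
H(X,Y) = 0.7642 dits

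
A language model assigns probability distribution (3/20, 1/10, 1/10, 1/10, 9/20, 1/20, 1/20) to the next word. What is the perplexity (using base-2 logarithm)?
5.1256

Perplexity is 2^H (or exp(H) for natural log).

First, H = -Σ p log p = 2.3577 bits
Perplexity = 2^2.3577 = 5.1256

Interpretation: The model's uncertainty is equivalent to choosing uniformly among 5.1 options.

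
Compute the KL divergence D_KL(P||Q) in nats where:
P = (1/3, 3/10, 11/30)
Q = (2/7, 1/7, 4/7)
0.1113 nats

KL divergence: D_KL(P||Q) = Σ p(x) log(p(x)/q(x))

Computing term by term:
  x=0: 1/3 × log_e[(1/3)/(2/7)] = 1/3 × 0.1542 = 0.0514
  x=1: 3/10 × log_e[(3/10)/(1/7)] = 3/10 × 0.7419 = 0.2226
  x=2: 11/30 × log_e[(11/30)/(4/7)] = 11/30 × -0.4437 = -0.1627

D_KL(P||Q) = 0.1113 nats

Note: KL divergence is always non-negative and equals 0 iff P = Q.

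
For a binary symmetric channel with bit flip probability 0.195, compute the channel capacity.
0.2882 bits

For a binary symmetric channel (BSC) with error probability p:
Capacity C = 1 - H(p) bits per symbol

where H(p) = -p log₂(p) - (1-p) log₂(1-p) is the binary entropy function.

H(0.195) = 0.7118 bits
C = 1 - 0.7118 = 0.2882 bits per symbol

This means we can reliably transmit up to 0.2882 bits of information per channel use.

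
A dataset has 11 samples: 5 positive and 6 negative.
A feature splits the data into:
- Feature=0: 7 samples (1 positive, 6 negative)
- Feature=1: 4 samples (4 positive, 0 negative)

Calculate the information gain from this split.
0.6175 bits

Information Gain = H(Y) - H(Y|Feature)

Before split:
P(positive) = 5/11 = 0.4545
H(Y) = 0.9940 bits

After split:
Feature=0: H = 0.5917 bits (weight = 7/11)
Feature=1: H = 0.0000 bits (weight = 4/11)
H(Y|Feature) = (7/11)×0.5917 + (4/11)×0.0000 = 0.3765 bits

Information Gain = 0.9940 - 0.3765 = 0.6175 bits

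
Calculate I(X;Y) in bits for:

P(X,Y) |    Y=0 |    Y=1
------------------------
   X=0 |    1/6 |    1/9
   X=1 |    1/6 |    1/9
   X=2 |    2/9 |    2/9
0.0072 bits

Mutual information: I(X;Y) = H(X) + H(Y) - H(X,Y)

Marginals:
P(X) = (5/18, 5/18, 4/9), H(X) = 1.5466 bits
P(Y) = (5/9, 4/9), H(Y) = 0.9911 bits

Joint entropy: H(X,Y) = 2.5305 bits

I(X;Y) = 1.5466 + 0.9911 - 2.5305 = 0.0072 bits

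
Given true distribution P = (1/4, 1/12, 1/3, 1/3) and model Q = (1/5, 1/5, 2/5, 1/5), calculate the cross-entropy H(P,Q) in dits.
0.5986 dits

Cross-entropy: H(P,Q) = -Σ p(x) log q(x)

Alternatively: H(P,Q) = H(P) + D_KL(P||Q)
H(P) = 0.5585 dits
D_KL(P||Q) = 0.0401 dits

H(P,Q) = 0.5585 + 0.0401 = 0.5986 dits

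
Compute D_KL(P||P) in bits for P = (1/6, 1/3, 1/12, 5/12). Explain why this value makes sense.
0.0000 bits

KL divergence satisfies the Gibbs inequality: D_KL(P||Q) ≥ 0 for all distributions P, Q.

D_KL(P||Q) = Σ p(x) log(p(x)/q(x))
Each term is p(x) × log_2(p(x)/p(x)) = p(x) × log_2(1) = 0, so the sum is 0.
D_KL(P||Q) = 0.0000 bits

When P = Q, the KL divergence is exactly 0, as there is no 'divergence' between identical distributions.

This non-negativity is a fundamental property: relative entropy cannot be negative because it measures how different Q is from P.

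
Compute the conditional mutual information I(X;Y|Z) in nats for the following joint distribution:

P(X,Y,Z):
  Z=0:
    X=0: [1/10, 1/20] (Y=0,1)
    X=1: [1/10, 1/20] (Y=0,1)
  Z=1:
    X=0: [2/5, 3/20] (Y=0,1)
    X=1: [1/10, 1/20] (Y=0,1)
0.0010 nats

Conditional mutual information: I(X;Y|Z) = H(X|Z) + H(Y|Z) - H(X,Y|Z)

H(Z) = 0.6109
H(X,Z) = 1.1825 → H(X|Z) = 0.5717
H(Y,Z) = 1.2206 → H(Y|Z) = 0.6097
H(X,Y,Z) = 1.7912 → H(X,Y|Z) = 1.1804

I(X;Y|Z) = 0.5717 + 0.6097 - 1.1804 = 0.0010 nats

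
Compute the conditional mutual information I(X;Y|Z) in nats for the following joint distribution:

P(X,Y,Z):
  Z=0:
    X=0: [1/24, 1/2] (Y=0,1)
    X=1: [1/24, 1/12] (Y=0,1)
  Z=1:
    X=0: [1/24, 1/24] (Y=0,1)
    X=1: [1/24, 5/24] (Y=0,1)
0.0418 nats

Conditional mutual information: I(X;Y|Z) = H(X|Z) + H(Y|Z) - H(X,Y|Z)

H(Z) = 0.6365
H(X,Z) = 1.1457 → H(X|Z) = 0.5092
H(Y,Z) = 1.0751 → H(Y|Z) = 0.4386
H(X,Y,Z) = 1.5425 → H(X,Y|Z) = 0.9060

I(X;Y|Z) = 0.5092 + 0.4386 - 0.9060 = 0.0418 nats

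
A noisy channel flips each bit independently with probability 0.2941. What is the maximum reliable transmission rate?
0.1260 bits

For a binary symmetric channel (BSC) with error probability p:
Capacity C = 1 - H(p) bits per symbol

where H(p) = -p log₂(p) - (1-p) log₂(1-p) is the binary entropy function.

H(0.2941) = 0.8740 bits
C = 1 - 0.8740 = 0.1260 bits per symbol

This means we can reliably transmit up to 0.1260 bits of information per channel use.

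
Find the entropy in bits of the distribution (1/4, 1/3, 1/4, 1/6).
1.9591 bits

Shannon entropy is H(X) = -Σ p(x) log p(x).

For P = (1/4, 1/3, 1/4, 1/6):
H = -1/4 × log_2(1/4) -1/3 × log_2(1/3) -1/4 × log_2(1/4) -1/6 × log_2(1/6)
H = 1.9591 bits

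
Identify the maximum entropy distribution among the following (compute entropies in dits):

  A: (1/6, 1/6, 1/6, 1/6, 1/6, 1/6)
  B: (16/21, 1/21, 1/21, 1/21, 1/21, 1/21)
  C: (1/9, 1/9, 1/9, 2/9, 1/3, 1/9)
A

For a discrete distribution over n outcomes, entropy is maximized by the uniform distribution.

Computing entropies:
H(A) = 0.7782 dits
H(B) = 0.4048 dits
H(C) = 0.7283 dits

The uniform distribution (where all probabilities equal 1/6) achieves the maximum entropy of log_10(6) = 0.7782 dits.

Distribution A has the highest entropy.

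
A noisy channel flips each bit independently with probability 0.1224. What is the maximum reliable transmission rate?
0.4638 bits

For a binary symmetric channel (BSC) with error probability p:
Capacity C = 1 - H(p) bits per symbol

where H(p) = -p log₂(p) - (1-p) log₂(1-p) is the binary entropy function.

H(0.1224) = 0.5362 bits
C = 1 - 0.5362 = 0.4638 bits per symbol

This means we can reliably transmit up to 0.4638 bits of information per channel use.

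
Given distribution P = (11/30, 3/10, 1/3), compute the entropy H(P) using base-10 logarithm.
0.4757 dits

Shannon entropy is H(X) = -Σ p(x) log p(x).

For P = (11/30, 3/10, 1/3):
H = -11/30 × log_10(11/30) -3/10 × log_10(3/10) -1/3 × log_10(1/3)
H = 0.4757 dits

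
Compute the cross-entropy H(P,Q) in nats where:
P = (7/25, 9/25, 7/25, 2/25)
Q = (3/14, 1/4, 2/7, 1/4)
1.3921 nats

Cross-entropy: H(P,Q) = -Σ p(x) log q(x)

Alternatively: H(P,Q) = H(P) + D_KL(P||Q)
H(P) = 1.2827 nats
D_KL(P||Q) = 0.1094 nats

H(P,Q) = 1.2827 + 0.1094 = 1.3921 nats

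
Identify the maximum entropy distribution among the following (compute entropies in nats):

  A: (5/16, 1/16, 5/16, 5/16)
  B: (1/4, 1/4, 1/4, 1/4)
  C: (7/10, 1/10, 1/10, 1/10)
B

For a discrete distribution over n outcomes, entropy is maximized by the uniform distribution.

Computing entropies:
H(A) = 1.2637 nats
H(B) = 1.3863 nats
H(C) = 0.9404 nats

The uniform distribution (where all probabilities equal 1/4) achieves the maximum entropy of log_e(4) = 1.3863 nats.

Distribution B has the highest entropy.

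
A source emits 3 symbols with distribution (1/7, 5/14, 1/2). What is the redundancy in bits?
0.1534 bits

Redundancy measures how far a source is from maximum entropy:
R = H_max - H(X)

Maximum entropy for 3 symbols: H_max = log_2(3) = 1.5850 bits
Actual entropy: H(X) = 1.4316 bits
Redundancy: R = 1.5850 - 1.4316 = 0.1534 bits

This redundancy represents potential for compression: the source could be compressed by 0.1534 bits per symbol.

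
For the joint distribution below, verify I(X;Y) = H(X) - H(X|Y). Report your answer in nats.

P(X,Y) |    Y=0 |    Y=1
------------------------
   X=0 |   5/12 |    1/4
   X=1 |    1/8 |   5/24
I(X;Y) = 0.0281 nats

Mutual information has multiple equivalent forms:
- I(X;Y) = H(X) - H(X|Y)
- I(X;Y) = H(Y) - H(Y|X)
- I(X;Y) = H(X) + H(Y) - H(X,Y)

Computing all quantities:
H(X) = 0.6365, H(Y) = 0.6897, H(X,Y) = 1.2981
H(X|Y) = 0.6084, H(Y|X) = 0.6616

Verification:
H(X) - H(X|Y) = 0.6365 - 0.6084 = 0.0281
H(Y) - H(Y|X) = 0.6897 - 0.6616 = 0.0281
H(X) + H(Y) - H(X,Y) = 0.6365 + 0.6897 - 1.2981 = 0.0281

All forms give I(X;Y) = 0.0281 nats. ✓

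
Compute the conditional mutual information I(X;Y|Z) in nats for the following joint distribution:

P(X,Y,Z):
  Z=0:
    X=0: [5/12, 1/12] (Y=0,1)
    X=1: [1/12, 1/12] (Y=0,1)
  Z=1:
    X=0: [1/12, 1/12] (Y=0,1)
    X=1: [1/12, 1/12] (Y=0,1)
0.0341 nats

Conditional mutual information: I(X;Y|Z) = H(X|Z) + H(Y|Z) - H(X,Y|Z)

H(Z) = 0.6365
H(X,Z) = 1.2425 → H(X|Z) = 0.6059
H(Y,Z) = 1.2425 → H(Y|Z) = 0.6059
H(X,Y,Z) = 1.8143 → H(X,Y|Z) = 1.1778

I(X;Y|Z) = 0.6059 + 0.6059 - 1.1778 = 0.0341 nats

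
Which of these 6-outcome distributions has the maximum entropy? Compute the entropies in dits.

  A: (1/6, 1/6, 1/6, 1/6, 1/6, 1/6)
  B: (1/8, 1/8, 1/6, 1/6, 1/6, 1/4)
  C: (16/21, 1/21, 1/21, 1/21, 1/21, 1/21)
A

For a discrete distribution over n outcomes, entropy is maximized by the uniform distribution.

Computing entropies:
H(A) = 0.7782 dits
H(B) = 0.7654 dits
H(C) = 0.4048 dits

The uniform distribution (where all probabilities equal 1/6) achieves the maximum entropy of log_10(6) = 0.7782 dits.

Distribution A has the highest entropy.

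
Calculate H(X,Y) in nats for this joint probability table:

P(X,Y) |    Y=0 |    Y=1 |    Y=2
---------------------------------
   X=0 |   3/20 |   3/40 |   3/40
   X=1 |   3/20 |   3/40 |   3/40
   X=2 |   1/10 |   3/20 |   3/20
2.1456 nats

Joint entropy is H(X,Y) = -Σ_{x,y} p(x,y) log p(x,y).

Summing over all non-zero entries:
H(X,Y) = -[3/20·log_e(3/20) + 3/40·log_e(3/40) + 3/40·log_e(3/40) + 3/20·log_e(3/20) + 3/40·log_e(3/40) + 3/40·log_e(3/40) + 1/10·log_e(1/10) + 3/20·log_e(3/20) + 3/20·log_e(3/20)]
H(X,Y) = 2.1456 nats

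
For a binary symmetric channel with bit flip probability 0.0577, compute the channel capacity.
0.6818 bits

For a binary symmetric channel (BSC) with error probability p:
Capacity C = 1 - H(p) bits per symbol

where H(p) = -p log₂(p) - (1-p) log₂(1-p) is the binary entropy function.

H(0.0577) = 0.3182 bits
C = 1 - 0.3182 = 0.6818 bits per symbol

This means we can reliably transmit up to 0.6818 bits of information per channel use.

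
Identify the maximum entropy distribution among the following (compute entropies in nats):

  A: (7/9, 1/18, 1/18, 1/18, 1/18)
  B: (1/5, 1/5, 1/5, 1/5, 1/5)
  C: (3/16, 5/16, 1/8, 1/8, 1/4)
B

For a discrete distribution over n outcomes, entropy is maximized by the uniform distribution.

Computing entropies:
H(A) = 0.8378 nats
H(B) = 1.6094 nats
H(C) = 1.5438 nats

The uniform distribution (where all probabilities equal 1/5) achieves the maximum entropy of log_e(5) = 1.6094 nats.

Distribution B has the highest entropy.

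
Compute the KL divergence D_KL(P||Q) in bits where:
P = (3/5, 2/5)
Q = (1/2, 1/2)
0.0290 bits

KL divergence: D_KL(P||Q) = Σ p(x) log(p(x)/q(x))

Computing term by term:
  x=0: 3/5 × log_2[(3/5)/(1/2)] = 3/5 × 0.2630 = 0.1578
  x=1: 2/5 × log_2[(2/5)/(1/2)] = 2/5 × -0.3219 = -0.1288

D_KL(P||Q) = 0.0290 bits

Note: KL divergence is always non-negative and equals 0 iff P = Q.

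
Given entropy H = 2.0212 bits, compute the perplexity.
4.0592

Perplexity is 2^H (or exp(H) for natural log).

H = 2.0212 bits
Perplexity = 2^2.0212 = 4.0592

Interpretation: The model's uncertainty is equivalent to choosing uniformly among 4.1 options.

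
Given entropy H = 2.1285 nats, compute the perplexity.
8.4023

Perplexity is e^H (or exp(H) for natural log).

H = 2.1285 nats
Perplexity = e^2.1285 = 8.4023

Interpretation: The model's uncertainty is equivalent to choosing uniformly among 8.4 options.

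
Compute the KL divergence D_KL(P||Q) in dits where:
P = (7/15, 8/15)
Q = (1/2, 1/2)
0.0010 dits

KL divergence: D_KL(P||Q) = Σ p(x) log(p(x)/q(x))

Computing term by term:
  x=0: 7/15 × log_10[(7/15)/(1/2)] = 7/15 × -0.0300 = -0.0140
  x=1: 8/15 × log_10[(8/15)/(1/2)] = 8/15 × 0.0280 = 0.0149

D_KL(P||Q) = 0.0010 dits

Note: KL divergence is always non-negative and equals 0 iff P = Q.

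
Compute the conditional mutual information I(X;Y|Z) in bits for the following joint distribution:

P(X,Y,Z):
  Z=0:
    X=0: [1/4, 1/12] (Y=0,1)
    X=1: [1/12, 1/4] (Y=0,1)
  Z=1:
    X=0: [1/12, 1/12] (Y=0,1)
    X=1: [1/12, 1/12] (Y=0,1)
0.1258 bits

Conditional mutual information: I(X;Y|Z) = H(X|Z) + H(Y|Z) - H(X,Y|Z)

H(Z) = 0.9183
H(X,Z) = 1.9183 → H(X|Z) = 1.0000
H(Y,Z) = 1.9183 → H(Y|Z) = 1.0000
H(X,Y,Z) = 2.7925 → H(X,Y|Z) = 1.8742

I(X;Y|Z) = 1.0000 + 1.0000 - 1.8742 = 0.1258 bits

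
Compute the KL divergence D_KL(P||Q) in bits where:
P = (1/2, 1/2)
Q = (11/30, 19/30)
0.0532 bits

KL divergence: D_KL(P||Q) = Σ p(x) log(p(x)/q(x))

Computing term by term:
  x=0: 1/2 × log_2[(1/2)/(11/30)] = 1/2 × 0.4475 = 0.2237
  x=1: 1/2 × log_2[(1/2)/(19/30)] = 1/2 × -0.3410 = -0.1705

D_KL(P||Q) = 0.0532 bits

Note: KL divergence is always non-negative and equals 0 iff P = Q.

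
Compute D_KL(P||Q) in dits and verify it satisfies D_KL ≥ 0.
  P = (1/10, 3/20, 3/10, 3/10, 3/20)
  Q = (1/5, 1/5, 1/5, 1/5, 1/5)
0.0381 dits

KL divergence satisfies the Gibbs inequality: D_KL(P||Q) ≥ 0 for all distributions P, Q.

D_KL(P||Q) = Σ p(x) log(p(x)/q(x))
Term by term:
  x=0: 1/10 × log_10[(1/10)/(1/5)] = -0.0301
  x=1: 3/20 × log_10[(3/20)/(1/5)] = -0.0187
  x=2: 3/10 × log_10[(3/10)/(1/5)] = 0.0528
  x=3: 3/10 × log_10[(3/10)/(1/5)] = 0.0528
  x=4: 3/20 × log_10[(3/20)/(1/5)] = -0.0187
D_KL(P||Q) = 0.0381 dits

D_KL(P||Q) = 0.0381 ≥ 0 ✓

This non-negativity is a fundamental property: relative entropy cannot be negative because it measures how different Q is from P.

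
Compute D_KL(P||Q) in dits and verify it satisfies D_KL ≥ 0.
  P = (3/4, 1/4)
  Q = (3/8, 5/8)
0.1263 dits

KL divergence satisfies the Gibbs inequality: D_KL(P||Q) ≥ 0 for all distributions P, Q.

D_KL(P||Q) = Σ p(x) log(p(x)/q(x))
Term by term:
  x=0: 3/4 × log_10[(3/4)/(3/8)] = 0.2258
  x=1: 1/4 × log_10[(1/4)/(5/8)] = -0.0995
D_KL(P||Q) = 0.1263 dits

D_KL(P||Q) = 0.1263 ≥ 0 ✓

This non-negativity is a fundamental property: relative entropy cannot be negative because it measures how different Q is from P.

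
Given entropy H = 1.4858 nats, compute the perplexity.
4.4185

Perplexity is e^H (or exp(H) for natural log).

H = 1.4858 nats
Perplexity = e^1.4858 = 4.4185

Interpretation: The model's uncertainty is equivalent to choosing uniformly among 4.4 options.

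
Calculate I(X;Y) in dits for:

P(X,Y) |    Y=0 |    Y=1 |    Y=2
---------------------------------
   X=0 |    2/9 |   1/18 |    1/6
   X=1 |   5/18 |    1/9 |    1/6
0.0028 dits

Mutual information: I(X;Y) = H(X) + H(Y) - H(X,Y)

Marginals:
P(X) = (4/9, 5/9), H(X) = 0.2983 dits
P(Y) = (1/2, 1/6, 1/3), H(Y) = 0.4392 dits

Joint entropy: H(X,Y) = 0.7348 dits

I(X;Y) = 0.2983 + 0.4392 - 0.7348 = 0.0028 dits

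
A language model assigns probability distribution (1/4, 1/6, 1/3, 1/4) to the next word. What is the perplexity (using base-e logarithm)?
3.8883

Perplexity is e^H (or exp(H) for natural log).

First, H = -Σ p log p = 1.3580 nats
Perplexity = e^1.3580 = 3.8883

Interpretation: The model's uncertainty is equivalent to choosing uniformly among 3.9 options.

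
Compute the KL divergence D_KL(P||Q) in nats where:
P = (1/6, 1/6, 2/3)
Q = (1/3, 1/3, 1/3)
0.2310 nats

KL divergence: D_KL(P||Q) = Σ p(x) log(p(x)/q(x))

Computing term by term:
  x=0: 1/6 × log_e[(1/6)/(1/3)] = 1/6 × -0.6931 = -0.1155
  x=1: 1/6 × log_e[(1/6)/(1/3)] = 1/6 × -0.6931 = -0.1155
  x=2: 2/3 × log_e[(2/3)/(1/3)] = 2/3 × 0.6931 = 0.4621

D_KL(P||Q) = 0.2310 nats

Note: KL divergence is always non-negative and equals 0 iff P = Q.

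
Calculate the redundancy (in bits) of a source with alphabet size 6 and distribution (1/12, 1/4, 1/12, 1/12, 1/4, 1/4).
0.1887 bits

Redundancy measures how far a source is from maximum entropy:
R = H_max - H(X)

Maximum entropy for 6 symbols: H_max = log_2(6) = 2.5850 bits
Actual entropy: H(X) = 2.3962 bits
Redundancy: R = 2.5850 - 2.3962 = 0.1887 bits

This redundancy represents potential for compression: the source could be compressed by 0.1887 bits per symbol.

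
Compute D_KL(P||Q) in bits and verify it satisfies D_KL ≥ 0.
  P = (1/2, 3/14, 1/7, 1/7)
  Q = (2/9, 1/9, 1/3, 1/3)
0.4388 bits

KL divergence satisfies the Gibbs inequality: D_KL(P||Q) ≥ 0 for all distributions P, Q.

D_KL(P||Q) = Σ p(x) log(p(x)/q(x))
Term by term:
  x=0: 1/2 × log_2[(1/2)/(2/9)] = 0.5850
  x=1: 3/14 × log_2[(3/14)/(1/9)] = 0.2030
  x=2: 1/7 × log_2[(1/7)/(1/3)] = -0.1746
  x=3: 1/7 × log_2[(1/7)/(1/3)] = -0.1746
D_KL(P||Q) = 0.4388 bits

D_KL(P||Q) = 0.4388 ≥ 0 ✓

This non-negativity is a fundamental property: relative entropy cannot be negative because it measures how different Q is from P.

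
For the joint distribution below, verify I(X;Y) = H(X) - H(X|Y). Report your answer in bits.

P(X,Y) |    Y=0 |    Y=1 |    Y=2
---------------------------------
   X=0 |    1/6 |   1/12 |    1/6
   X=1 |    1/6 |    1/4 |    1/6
I(X;Y) = 0.0428 bits

Mutual information has multiple equivalent forms:
- I(X;Y) = H(X) - H(X|Y)
- I(X;Y) = H(Y) - H(Y|X)
- I(X;Y) = H(X) + H(Y) - H(X,Y)

Computing all quantities:
H(X) = 0.9799, H(Y) = 1.5850, H(X,Y) = 2.5221
H(X|Y) = 0.9371, H(Y|X) = 1.5422

Verification:
H(X) - H(X|Y) = 0.9799 - 0.9371 = 0.0428
H(Y) - H(Y|X) = 1.5850 - 1.5422 = 0.0428
H(X) + H(Y) - H(X,Y) = 0.9799 + 1.5850 - 2.5221 = 0.0428

All forms give I(X;Y) = 0.0428 bits. ✓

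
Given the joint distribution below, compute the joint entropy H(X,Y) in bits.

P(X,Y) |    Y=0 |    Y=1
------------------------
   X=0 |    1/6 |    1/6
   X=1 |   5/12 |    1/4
1.8879 bits

Joint entropy is H(X,Y) = -Σ_{x,y} p(x,y) log p(x,y).

Summing over all non-zero entries:
H(X,Y) = -[1/6·log_2(1/6) + 1/6·log_2(1/6) + 5/12·log_2(5/12) + 1/4·log_2(1/4)]
H(X,Y) = 1.8879 bits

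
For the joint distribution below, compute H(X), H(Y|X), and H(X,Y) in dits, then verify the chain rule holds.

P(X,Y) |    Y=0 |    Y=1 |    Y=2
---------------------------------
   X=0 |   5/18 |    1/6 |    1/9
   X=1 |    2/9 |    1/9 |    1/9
H(X,Y) = 0.7475, H(X) = 0.2983, H(Y|X) = 0.4491 (all in dits)

Chain rule: H(X,Y) = H(X) + H(Y|X)

Left side — joint entropy directly:
H(X,Y) = -Σ p(x,y) log p(x,y) = 0.7475 dits

Right side — compute H(Y|X) from the conditional distributions:
P(X) = (5/9, 4/9), so H(X) = 0.2983 dits
H(Y|X) = Σ_x P(X=x) · H(Y|X=x):
  P(Y|X=0) = (1/2, 3/10, 1/5), H(Y|X=0) = 0.4472, weight P(X=0) = 5/9
  P(Y|X=1) = (1/2, 1/4, 1/4), H(Y|X=1) = 0.4515, weight P(X=1) = 4/9
H(Y|X) = 0.4491 dits

H(X) + H(Y|X) = 0.2983 + 0.4491 = 0.7475 dits

Both sides equal 0.7475 dits. ✓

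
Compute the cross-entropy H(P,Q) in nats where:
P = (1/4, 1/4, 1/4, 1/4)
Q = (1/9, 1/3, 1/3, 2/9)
1.4746 nats

Cross-entropy: H(P,Q) = -Σ p(x) log q(x)

Alternatively: H(P,Q) = H(P) + D_KL(P||Q)
H(P) = 1.3863 nats
D_KL(P||Q) = 0.0883 nats

H(P,Q) = 1.3863 + 0.0883 = 1.4746 nats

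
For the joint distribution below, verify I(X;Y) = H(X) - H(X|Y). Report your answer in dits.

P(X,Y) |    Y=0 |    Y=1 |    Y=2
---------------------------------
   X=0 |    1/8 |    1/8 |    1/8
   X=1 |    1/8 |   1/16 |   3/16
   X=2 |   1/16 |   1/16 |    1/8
I(X;Y) = 0.0089 dits

Mutual information has multiple equivalent forms:
- I(X;Y) = H(X) - H(X|Y)
- I(X;Y) = H(Y) - H(Y|X)
- I(X;Y) = H(X) + H(Y) - H(X,Y)

Computing all quantities:
H(X) = 0.4700, H(Y) = 0.4654, H(X,Y) = 0.9265
H(X|Y) = 0.4611, H(Y|X) = 0.4565

Verification:
H(X) - H(X|Y) = 0.4700 - 0.4611 = 0.0089
H(Y) - H(Y|X) = 0.4654 - 0.4565 = 0.0089
H(X) + H(Y) - H(X,Y) = 0.4700 + 0.4654 - 0.9265 = 0.0089

All forms give I(X;Y) = 0.0089 dits. ✓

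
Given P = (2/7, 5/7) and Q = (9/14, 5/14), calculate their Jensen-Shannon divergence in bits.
0.0946 bits

Jensen-Shannon divergence is:
JSD(P||Q) = 0.5 × D_KL(P||M) + 0.5 × D_KL(Q||M)
where M = 0.5 × (P + Q) is the mixture distribution.

M = 0.5 × (2/7, 5/7) + 0.5 × (9/14, 5/14) = (13/28, 15/28)

D_KL(P||M) = 0.0963 bits
D_KL(Q||M) = 0.0929 bits

JSD(P||Q) = 0.5 × 0.0963 + 0.5 × 0.0929 = 0.0946 bits

Unlike KL divergence, JSD is symmetric and bounded: 0 ≤ JSD ≤ log(2).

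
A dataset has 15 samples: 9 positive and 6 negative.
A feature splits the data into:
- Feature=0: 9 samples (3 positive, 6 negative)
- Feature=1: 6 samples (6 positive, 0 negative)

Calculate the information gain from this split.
0.4200 bits

Information Gain = H(Y) - H(Y|Feature)

Before split:
P(positive) = 9/15 = 0.6000
H(Y) = 0.9710 bits

After split:
Feature=0: H = 0.9183 bits (weight = 9/15)
Feature=1: H = 0.0000 bits (weight = 6/15)
H(Y|Feature) = (9/15)×0.9183 + (6/15)×0.0000 = 0.5510 bits

Information Gain = 0.9710 - 0.5510 = 0.4200 bits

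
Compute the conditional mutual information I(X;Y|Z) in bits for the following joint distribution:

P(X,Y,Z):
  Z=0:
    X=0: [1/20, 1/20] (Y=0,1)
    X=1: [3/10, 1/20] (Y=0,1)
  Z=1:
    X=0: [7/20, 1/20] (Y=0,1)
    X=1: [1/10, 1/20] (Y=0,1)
0.0579 bits

Conditional mutual information: I(X;Y|Z) = H(X|Z) + H(Y|Z) - H(X,Y|Z)

H(Z) = 0.9928
H(X,Z) = 1.8016 → H(X|Z) = 0.8088
H(Y,Z) = 1.7129 → H(Y|Z) = 0.7201
H(X,Y,Z) = 2.4639 → H(X,Y|Z) = 1.4711

I(X;Y|Z) = 0.8088 + 0.7201 - 1.4711 = 0.0579 bits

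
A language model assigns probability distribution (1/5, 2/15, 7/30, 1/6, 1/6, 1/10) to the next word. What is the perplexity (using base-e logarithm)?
5.7986

Perplexity is e^H (or exp(H) for natural log).

First, H = -Σ p log p = 1.7576 nats
Perplexity = e^1.7576 = 5.7986

Interpretation: The model's uncertainty is equivalent to choosing uniformly among 5.8 options.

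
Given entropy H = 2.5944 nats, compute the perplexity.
13.3886

Perplexity is e^H (or exp(H) for natural log).

H = 2.5944 nats
Perplexity = e^2.5944 = 13.3886

Interpretation: The model's uncertainty is equivalent to choosing uniformly among 13.4 options.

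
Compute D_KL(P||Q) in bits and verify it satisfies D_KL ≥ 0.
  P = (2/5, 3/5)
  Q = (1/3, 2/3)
0.0140 bits

KL divergence satisfies the Gibbs inequality: D_KL(P||Q) ≥ 0 for all distributions P, Q.

D_KL(P||Q) = Σ p(x) log(p(x)/q(x))
Term by term:
  x=0: 2/5 × log_2[(2/5)/(1/3)] = 0.1052
  x=1: 3/5 × log_2[(3/5)/(2/3)] = -0.0912
D_KL(P||Q) = 0.0140 bits

D_KL(P||Q) = 0.0140 ≥ 0 ✓

This non-negativity is a fundamental property: relative entropy cannot be negative because it measures how different Q is from P.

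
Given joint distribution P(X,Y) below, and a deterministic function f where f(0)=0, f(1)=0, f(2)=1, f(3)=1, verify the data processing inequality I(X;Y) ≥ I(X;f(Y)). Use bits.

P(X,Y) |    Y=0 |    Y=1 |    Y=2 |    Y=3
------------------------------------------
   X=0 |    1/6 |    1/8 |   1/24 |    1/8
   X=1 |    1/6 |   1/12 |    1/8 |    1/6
I(X;Y) = 0.0368, I(X;f(Y)) = 0.0222, inequality holds: 0.0368 ≥ 0.0222

Data Processing Inequality: For any Markov chain X → Y → Z, we have I(X;Y) ≥ I(X;Z).

Here Z = f(Y) is a deterministic function of Y, forming X → Y → Z.

Original I(X;Y) = 0.0368 bits

After applying f:
P(X,Z) where Z=f(Y):
- P(X,Z=0) = P(X,Y=0) + P(X,Y=1)
- P(X,Z=1) = P(X,Y=2) + P(X,Y=3)

I(X;Z) = I(X;f(Y)) = 0.0222 bits

Verification: 0.0368 ≥ 0.0222 ✓

Information cannot be created by processing; the function f can only lose information about X.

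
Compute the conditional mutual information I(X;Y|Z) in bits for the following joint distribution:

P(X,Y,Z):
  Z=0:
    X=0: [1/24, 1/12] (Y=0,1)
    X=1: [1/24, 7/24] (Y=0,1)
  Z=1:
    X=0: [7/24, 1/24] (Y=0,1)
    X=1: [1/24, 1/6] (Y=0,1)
0.2066 bits

Conditional mutual information: I(X;Y|Z) = H(X|Z) + H(Y|Z) - H(X,Y|Z)

H(Z) = 0.9950
H(X,Z) = 1.9031 → H(X|Z) = 0.9081
H(Y,Z) = 1.8292 → H(Y|Z) = 0.8342
H(X,Y,Z) = 2.5307 → H(X,Y|Z) = 1.5357

I(X;Y|Z) = 0.9081 + 0.8342 - 1.5357 = 0.2066 bits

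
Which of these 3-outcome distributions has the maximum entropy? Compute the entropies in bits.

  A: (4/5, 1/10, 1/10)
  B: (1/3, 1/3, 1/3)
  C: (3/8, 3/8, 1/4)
B

For a discrete distribution over n outcomes, entropy is maximized by the uniform distribution.

Computing entropies:
H(A) = 0.9219 bits
H(B) = 1.5850 bits
H(C) = 1.5613 bits

The uniform distribution (where all probabilities equal 1/3) achieves the maximum entropy of log_2(3) = 1.5850 bits.

Distribution B has the highest entropy.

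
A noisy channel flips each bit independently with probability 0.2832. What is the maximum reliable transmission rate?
0.1402 bits

For a binary symmetric channel (BSC) with error probability p:
Capacity C = 1 - H(p) bits per symbol

where H(p) = -p log₂(p) - (1-p) log₂(1-p) is the binary entropy function.

H(0.2832) = 0.8598 bits
C = 1 - 0.8598 = 0.1402 bits per symbol

This means we can reliably transmit up to 0.1402 bits of information per channel use.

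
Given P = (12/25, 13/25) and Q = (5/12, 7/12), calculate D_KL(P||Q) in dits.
0.0035 dits

KL divergence: D_KL(P||Q) = Σ p(x) log(p(x)/q(x))

Computing term by term:
  x=0: 12/25 × log_10[(12/25)/(5/12)] = 12/25 × 0.0615 = 0.0295
  x=1: 13/25 × log_10[(13/25)/(7/12)] = 13/25 × -0.0499 = -0.0260

D_KL(P||Q) = 0.0035 dits

Note: KL divergence is always non-negative and equals 0 iff P = Q.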